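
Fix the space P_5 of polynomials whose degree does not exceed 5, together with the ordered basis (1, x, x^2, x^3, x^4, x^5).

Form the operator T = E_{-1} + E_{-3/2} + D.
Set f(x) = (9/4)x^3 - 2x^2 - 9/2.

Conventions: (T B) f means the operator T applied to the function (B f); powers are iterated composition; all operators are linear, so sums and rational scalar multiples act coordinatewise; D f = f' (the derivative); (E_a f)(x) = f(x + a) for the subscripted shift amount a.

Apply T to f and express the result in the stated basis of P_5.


E_{-1} f = (9/4)x^3 - (35/4)x^2 + (43/4)x - 35/4
E_{-3/2} f = (9/4)x^3 - (97/8)x^2 + (339/16)x - 531/32
D f = (27/4)x^2 - 4x
(E_{-1} + E_{-3/2} + D) f = (9/2)x^3 - (113/8)x^2 + (447/16)x - 811/32

the result is g(x) = (9/2)x^3 - (113/8)x^2 + (447/16)x - 811/32


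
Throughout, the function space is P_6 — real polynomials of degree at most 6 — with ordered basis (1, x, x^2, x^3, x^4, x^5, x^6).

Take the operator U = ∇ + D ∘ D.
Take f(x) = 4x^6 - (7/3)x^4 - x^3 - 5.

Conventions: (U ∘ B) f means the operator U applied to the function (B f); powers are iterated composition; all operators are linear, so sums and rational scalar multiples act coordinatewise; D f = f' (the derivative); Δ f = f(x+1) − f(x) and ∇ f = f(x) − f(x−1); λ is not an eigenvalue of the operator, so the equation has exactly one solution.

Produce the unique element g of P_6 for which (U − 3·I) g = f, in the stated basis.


the image equals g(x) = -(4/3)x^6 - (8/3)x^5 - (31/3)x^4 - (281/9)x^3 - (487/9)x^2 - (2141/27)x - 4067/81

write g with unknown coordinates in the stated basis and equate coefficients in (U − 3·I) g = f
solving from the highest basis element down gives g = -(4/3)x^6 - (8/3)x^5 - (31/3)x^4 - (281/9)x^3 - (487/9)x^2 - (2141/27)x - 4067/81
check: U g = -8x^5 - (100/3)x^4 - (284/3)x^3 - (487/3)x^2 - (2141/9)x - 4202/27
so U g − 3·g = 4x^6 - (7/3)x^4 - x^3 - 5 = f ✓


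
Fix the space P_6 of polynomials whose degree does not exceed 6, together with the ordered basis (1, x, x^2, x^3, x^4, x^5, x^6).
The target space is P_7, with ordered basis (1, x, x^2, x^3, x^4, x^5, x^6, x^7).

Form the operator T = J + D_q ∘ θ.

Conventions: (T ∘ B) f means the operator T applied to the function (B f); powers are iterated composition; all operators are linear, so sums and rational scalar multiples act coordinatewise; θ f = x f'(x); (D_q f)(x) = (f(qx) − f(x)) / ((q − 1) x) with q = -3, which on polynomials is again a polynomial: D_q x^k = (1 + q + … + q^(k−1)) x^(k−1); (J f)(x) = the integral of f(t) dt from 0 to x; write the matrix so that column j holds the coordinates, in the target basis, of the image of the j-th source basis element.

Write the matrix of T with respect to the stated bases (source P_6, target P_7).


image of 1: x
image of x: (1/2)x^2 + 1
image of x^2: (1/3)x^3 - 4x
image of x^3: (1/4)x^4 + 21x^2
image of x^4: (1/5)x^5 - 80x^3
image of x^5: (1/6)x^6 + 305x^4
image of x^6: (1/7)x^7 - 1092x^5
each image's coordinates form column j of the matrix

the matrix is [[0, 1, 0, 0, 0, 0, 0]; [1, 0, -4, 0, 0, 0, 0]; [0, 1/2, 0, 21, 0, 0, 0]; [0, 0, 1/3, 0, -80, 0, 0]; [0, 0, 0, 1/4, 0, 305, 0]; [0, 0, 0, 0, 1/5, 0, -1092]; [0, 0, 0, 0, 0, 1/6, 0]; [0, 0, 0, 0, 0, 0, 1/7]] (rows listed top to bottom)


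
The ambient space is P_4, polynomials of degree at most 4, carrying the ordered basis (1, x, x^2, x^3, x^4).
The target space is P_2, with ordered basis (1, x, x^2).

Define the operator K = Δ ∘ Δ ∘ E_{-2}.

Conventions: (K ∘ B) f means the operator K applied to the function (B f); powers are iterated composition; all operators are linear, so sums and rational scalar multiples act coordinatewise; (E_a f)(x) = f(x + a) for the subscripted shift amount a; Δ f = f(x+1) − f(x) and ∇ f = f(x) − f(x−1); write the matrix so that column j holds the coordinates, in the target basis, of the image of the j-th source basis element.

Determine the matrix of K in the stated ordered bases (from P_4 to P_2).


the matrix is [[0, 0, 2, -6, 14]; [0, 0, 0, 6, -24]; [0, 0, 0, 0, 12]] (rows listed top to bottom)

image of 1: 0
image of x: 0
image of x^2: 2
image of x^3: 6x - 6
image of x^4: 12x^2 - 24x + 14
each image's coordinates form column j of the matrix


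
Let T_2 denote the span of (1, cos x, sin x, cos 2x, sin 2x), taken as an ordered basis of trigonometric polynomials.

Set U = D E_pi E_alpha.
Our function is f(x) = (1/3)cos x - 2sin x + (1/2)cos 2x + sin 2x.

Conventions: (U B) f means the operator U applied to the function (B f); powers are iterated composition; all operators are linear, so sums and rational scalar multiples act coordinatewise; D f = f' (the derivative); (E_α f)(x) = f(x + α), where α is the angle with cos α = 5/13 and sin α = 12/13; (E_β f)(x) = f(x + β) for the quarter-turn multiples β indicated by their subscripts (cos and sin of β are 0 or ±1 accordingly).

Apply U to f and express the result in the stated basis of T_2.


the image equals g(x) = (14/13)cos x - (67/39)sin x - (358/169)cos 2x - (121/169)sin 2x

E_alpha f = -(67/39)cos x - (14/13)sin x + (121/338)cos 2x - (179/169)sin 2x
E_pi E_alpha f = (67/39)cos x + (14/13)sin x + (121/338)cos 2x - (179/169)sin 2x
D E_pi E_alpha f = (14/13)cos x - (67/39)sin x - (358/169)cos 2x - (121/169)sin 2x


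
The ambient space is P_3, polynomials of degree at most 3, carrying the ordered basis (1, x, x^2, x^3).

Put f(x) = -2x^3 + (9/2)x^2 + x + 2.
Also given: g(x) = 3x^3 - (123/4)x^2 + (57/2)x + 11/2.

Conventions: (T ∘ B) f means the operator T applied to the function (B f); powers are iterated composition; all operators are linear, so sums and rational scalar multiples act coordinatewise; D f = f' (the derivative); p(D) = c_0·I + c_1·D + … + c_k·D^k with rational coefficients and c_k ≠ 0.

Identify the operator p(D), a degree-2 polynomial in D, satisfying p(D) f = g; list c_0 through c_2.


c_0 = -3/2, c_1 = 4, c_2 = 1/2

D^0 f = -2x^3 + (9/2)x^2 + x + 2
D^1 f = -6x^2 + 9x + 1
D^2 f = -12x + 9
matching coefficients of g against c_0 f + c_1 Df + … from the top degree down determines the c_i
solution: c_0 = -3/2, c_1 = 4, c_2 = 1/2


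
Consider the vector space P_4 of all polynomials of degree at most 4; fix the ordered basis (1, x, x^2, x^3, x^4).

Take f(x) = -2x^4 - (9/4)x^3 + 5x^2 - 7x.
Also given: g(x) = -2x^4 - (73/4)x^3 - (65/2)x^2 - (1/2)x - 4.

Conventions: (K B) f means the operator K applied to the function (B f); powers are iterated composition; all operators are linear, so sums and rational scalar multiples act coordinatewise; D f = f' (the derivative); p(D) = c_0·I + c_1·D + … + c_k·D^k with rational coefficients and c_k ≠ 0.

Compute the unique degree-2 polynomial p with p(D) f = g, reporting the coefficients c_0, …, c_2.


D^0 f = -2x^4 - (9/4)x^3 + 5x^2 - 7x
D^1 f = -8x^3 - (27/4)x^2 + 10x - 7
D^2 f = -24x^2 - (27/2)x + 10
matching coefficients of g against c_0 f + c_1 Df + … from the top degree down determines the c_i
solution: c_0 = 1, c_1 = 2, c_2 = 1

p(D) = I + 2·D + D^2, i.e. c_0 = 1, c_1 = 2, c_2 = 1


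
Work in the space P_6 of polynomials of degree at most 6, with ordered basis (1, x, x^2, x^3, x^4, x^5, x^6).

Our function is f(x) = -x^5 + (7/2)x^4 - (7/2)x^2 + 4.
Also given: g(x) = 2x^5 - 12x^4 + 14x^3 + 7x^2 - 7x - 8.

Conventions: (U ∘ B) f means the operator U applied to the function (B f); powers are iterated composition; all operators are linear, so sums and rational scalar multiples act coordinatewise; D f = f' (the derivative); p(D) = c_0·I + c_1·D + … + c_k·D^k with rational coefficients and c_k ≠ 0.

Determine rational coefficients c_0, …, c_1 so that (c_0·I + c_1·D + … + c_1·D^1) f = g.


D^0 f = -x^5 + (7/2)x^4 - (7/2)x^2 + 4
D^1 f = -5x^4 + 14x^3 - 7x
matching coefficients of g against c_0 f + c_1 Df + … from the top degree down determines the c_i
solution: c_0 = -2, c_1 = 1

c_0 = -2, c_1 = 1


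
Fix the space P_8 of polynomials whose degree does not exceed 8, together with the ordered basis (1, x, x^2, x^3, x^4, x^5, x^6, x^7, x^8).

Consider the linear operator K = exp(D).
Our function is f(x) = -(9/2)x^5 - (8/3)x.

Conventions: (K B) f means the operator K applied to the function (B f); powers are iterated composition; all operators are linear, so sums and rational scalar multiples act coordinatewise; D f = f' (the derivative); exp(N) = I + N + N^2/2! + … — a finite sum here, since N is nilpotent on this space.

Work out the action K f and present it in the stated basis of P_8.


order-1 term: -(45/2)x^4 - 8/3
order-2 term: -45x^3
order-3 term: -45x^2
order-4 term: -(45/2)x
order-5 term: -9/2
the series for exp(D) f terminates at order 5
exp(D) f = -(9/2)x^5 - (45/2)x^4 - 45x^3 - 45x^2 - (151/6)x - 43/6

g(x) = -(9/2)x^5 - (45/2)x^4 - 45x^3 - 45x^2 - (151/6)x - 43/6


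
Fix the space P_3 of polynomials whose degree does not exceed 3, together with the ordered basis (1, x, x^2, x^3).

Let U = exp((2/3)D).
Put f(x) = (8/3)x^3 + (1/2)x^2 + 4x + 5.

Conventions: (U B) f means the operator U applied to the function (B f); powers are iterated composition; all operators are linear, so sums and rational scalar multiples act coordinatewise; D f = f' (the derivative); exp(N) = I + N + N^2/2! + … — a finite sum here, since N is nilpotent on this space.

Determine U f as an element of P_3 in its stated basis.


g(x) = (8/3)x^3 + (35/6)x^2 + (74/9)x + 703/81

order-1 term: (16/3)x^2 + (2/3)x + 8/3
order-2 term: (32/9)x + 2/9
order-3 term: 64/81
the series for exp((2/3)D) f terminates at order 3
exp((2/3)D) f = (8/3)x^3 + (35/6)x^2 + (74/9)x + 703/81


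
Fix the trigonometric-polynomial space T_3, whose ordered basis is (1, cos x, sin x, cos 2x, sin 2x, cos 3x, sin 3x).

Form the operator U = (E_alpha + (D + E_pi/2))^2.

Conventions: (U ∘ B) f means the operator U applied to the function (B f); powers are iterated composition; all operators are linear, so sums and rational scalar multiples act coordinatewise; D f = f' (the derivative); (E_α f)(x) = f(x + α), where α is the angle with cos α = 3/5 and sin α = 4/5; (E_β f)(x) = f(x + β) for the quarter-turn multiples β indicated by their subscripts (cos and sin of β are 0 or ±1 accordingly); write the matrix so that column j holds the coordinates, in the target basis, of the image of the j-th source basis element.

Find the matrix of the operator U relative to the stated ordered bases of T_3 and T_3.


the matrix is [[4, 0, 0, 0, 0, 0, 0]; [0, -187/25, 84/25, 0, 0, 0, 0]; [0, -84/25, -187/25, 0, 0, 0, 0]; [0, 0, 0, -4452/625, -4736/625, 0, 0]; [0, 0, 0, 4736/625, -4452/625, 0, 0]; [0, 0, 0, 0, 0, -72747/15625, -68796/15625]; [0, 0, 0, 0, 0, 68796/15625, -72747/15625]] (rows listed top to bottom)

image of 1: 4
image of cos x: -(187/25)cos x - (84/25)sin x
image of sin x: (84/25)cos x - (187/25)sin x
image of cos 2x: -(4452/625)cos 2x + (4736/625)sin 2x
image of sin 2x: -(4736/625)cos 2x - (4452/625)sin 2x
image of cos 3x: -(72747/15625)cos 3x + (68796/15625)sin 3x
image of sin 3x: -(68796/15625)cos 3x - (72747/15625)sin 3x
each image's coordinates form column j of the matrix


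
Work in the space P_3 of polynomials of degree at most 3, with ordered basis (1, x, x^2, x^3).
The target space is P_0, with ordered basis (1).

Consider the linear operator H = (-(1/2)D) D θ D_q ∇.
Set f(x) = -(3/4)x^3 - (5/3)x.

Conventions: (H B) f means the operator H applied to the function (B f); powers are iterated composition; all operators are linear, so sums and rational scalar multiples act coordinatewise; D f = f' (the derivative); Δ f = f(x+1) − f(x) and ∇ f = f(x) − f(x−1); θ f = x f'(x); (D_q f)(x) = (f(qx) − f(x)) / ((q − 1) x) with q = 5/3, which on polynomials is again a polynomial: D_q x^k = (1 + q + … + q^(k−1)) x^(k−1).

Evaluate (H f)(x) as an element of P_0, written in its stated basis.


the result is g(x) = 0

∇ f = -(9/4)x^2 + (9/4)x - 29/12
D_q ∇ f = -6x + 9/4
θ D_q ∇ f = -6x
D (θ D_q ∇) f = -6
D D (θ D_q ∇) f = 0
(-(1/2)D) D (θ D_q ∇) f = 0


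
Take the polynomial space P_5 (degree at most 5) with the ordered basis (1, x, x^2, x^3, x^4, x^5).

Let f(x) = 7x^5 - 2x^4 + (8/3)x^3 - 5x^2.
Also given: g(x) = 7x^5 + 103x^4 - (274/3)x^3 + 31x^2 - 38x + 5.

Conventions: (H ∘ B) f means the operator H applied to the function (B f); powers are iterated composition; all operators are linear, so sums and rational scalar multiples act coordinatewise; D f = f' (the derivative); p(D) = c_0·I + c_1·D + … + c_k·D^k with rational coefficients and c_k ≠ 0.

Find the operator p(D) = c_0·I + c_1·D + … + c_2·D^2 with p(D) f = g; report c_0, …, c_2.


D^0 f = 7x^5 - 2x^4 + (8/3)x^3 - 5x^2
D^1 f = 35x^4 - 8x^3 + 8x^2 - 10x
D^2 f = 140x^3 - 24x^2 + 16x - 10
matching coefficients of g against c_0 f + c_1 Df + … from the top degree down determines the c_i
solution: c_0 = 1, c_1 = 3, c_2 = -1/2

p(D) = I + 3·D − (1/2)·D^2, i.e. c_0 = 1, c_1 = 3, c_2 = -1/2


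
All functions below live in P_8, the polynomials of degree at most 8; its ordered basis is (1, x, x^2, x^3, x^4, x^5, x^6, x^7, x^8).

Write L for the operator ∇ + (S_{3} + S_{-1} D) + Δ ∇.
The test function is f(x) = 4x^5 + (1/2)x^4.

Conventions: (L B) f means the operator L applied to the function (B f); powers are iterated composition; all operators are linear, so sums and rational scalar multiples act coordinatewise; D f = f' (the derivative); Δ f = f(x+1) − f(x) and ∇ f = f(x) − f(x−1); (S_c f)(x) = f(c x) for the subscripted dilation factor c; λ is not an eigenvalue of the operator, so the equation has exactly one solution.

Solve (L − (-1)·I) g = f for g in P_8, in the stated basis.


the result is g(x) = (1/61)x^5 + (1/244)x^4 - (5/854)x^3 - (131/8540)x^2 - (69/3416)x + 351/17080

write g with unknown coordinates in the stated basis and equate coefficients in (L − (-1)·I) g = f
solving from the highest basis element down gives g = (1/61)x^5 + (1/244)x^4 - (5/854)x^3 - (131/8540)x^2 - (69/3416)x + 351/17080
check: L g = (243/61)x^5 + (121/244)x^4 + (5/854)x^3 + (131/8540)x^2 + (69/3416)x - 351/17080
so L g − (-1)·g = 4x^5 + (1/2)x^4 = f ✓


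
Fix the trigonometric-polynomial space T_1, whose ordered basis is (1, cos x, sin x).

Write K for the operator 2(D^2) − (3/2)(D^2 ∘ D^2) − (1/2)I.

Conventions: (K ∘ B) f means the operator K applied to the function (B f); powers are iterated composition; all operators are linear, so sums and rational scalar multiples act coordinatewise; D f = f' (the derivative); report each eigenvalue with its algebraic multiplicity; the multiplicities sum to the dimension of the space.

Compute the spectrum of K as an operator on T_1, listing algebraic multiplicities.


image of 1: -1/2
image of cos x: -4cos x
image of sin x: -4sin x
the matrix is diagonal; its diagonal is (-1/2, -4, -4)
for a triangular matrix the eigenvalues are the diagonal entries, with algebraic multiplicity their repetition count

λ = -4 (multiplicity 2), λ = -1/2 (multiplicity 1)


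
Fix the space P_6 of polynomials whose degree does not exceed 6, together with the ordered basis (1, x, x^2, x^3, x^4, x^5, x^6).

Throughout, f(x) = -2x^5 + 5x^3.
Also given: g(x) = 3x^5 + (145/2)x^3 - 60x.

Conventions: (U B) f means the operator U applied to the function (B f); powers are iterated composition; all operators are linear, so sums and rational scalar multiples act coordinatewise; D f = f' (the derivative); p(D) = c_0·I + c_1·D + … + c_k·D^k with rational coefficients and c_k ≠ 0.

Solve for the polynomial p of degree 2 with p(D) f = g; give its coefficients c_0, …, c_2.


D^0 f = -2x^5 + 5x^3
D^1 f = -10x^4 + 15x^2
D^2 f = -40x^3 + 30x
matching coefficients of g against c_0 f + c_1 Df + … from the top degree down determines the c_i
solution: c_0 = -3/2, c_1 = 0, c_2 = -2

p(D) = -(3/2)·I − 2·D^2, i.e. c_0 = -3/2, c_1 = 0, c_2 = -2


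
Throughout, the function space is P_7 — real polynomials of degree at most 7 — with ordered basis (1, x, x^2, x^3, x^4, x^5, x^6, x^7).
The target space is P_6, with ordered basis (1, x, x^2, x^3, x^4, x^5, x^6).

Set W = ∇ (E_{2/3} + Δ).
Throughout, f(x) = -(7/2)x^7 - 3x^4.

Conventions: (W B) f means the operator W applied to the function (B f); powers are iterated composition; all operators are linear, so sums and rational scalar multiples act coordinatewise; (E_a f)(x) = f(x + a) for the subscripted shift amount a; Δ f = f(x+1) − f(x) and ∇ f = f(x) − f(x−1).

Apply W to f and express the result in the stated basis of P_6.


g(x) = -(49/2)x^6 - (343/2)x^5 - (245/6)x^4 - (15103/54)x^3 - (2807/54)x^2 - (8929/162)x - 9859/1458

E_{2/3} f = -(7/2)x^7 - (49/3)x^6 - (98/3)x^5 - (1061/27)x^4 - (2608/81)x^3 - (1432/81)x^2 - (4160/729)x - 1744/2187
Δ f = -(49/2)x^6 - (147/2)x^5 - (245/2)x^4 - (269/2)x^3 - (183/2)x^2 - (73/2)x - 13/2
(E_{2/3} + Δ) f = -(7/2)x^7 - (245/6)x^6 - (637/6)x^5 - (8737/54)x^4 - (27005/162)x^3 - (17687/162)x^2 - (61537/1458)x - 31919/4374
∇ (E_{2/3} + Δ) f = -(49/2)x^6 - (343/2)x^5 - (245/6)x^4 - (15103/54)x^3 - (2807/54)x^2 - (8929/162)x - 9859/1458


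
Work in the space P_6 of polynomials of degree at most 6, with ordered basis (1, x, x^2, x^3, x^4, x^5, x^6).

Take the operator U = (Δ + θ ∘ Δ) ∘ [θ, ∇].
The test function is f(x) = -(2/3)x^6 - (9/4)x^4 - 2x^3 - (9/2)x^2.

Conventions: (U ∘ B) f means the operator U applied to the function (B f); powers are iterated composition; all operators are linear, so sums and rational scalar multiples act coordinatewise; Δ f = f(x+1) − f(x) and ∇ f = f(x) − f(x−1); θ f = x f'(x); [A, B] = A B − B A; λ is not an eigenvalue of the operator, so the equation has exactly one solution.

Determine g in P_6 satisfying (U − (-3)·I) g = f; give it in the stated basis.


the image equals g(x) = -(2/9)x^6 - (427/36)x^4 + (154/9)x^3 - (943/6)x^2 + (1510/9)x - 3730/27

write g with unknown coordinates in the stated basis and equate coefficients in (U − (-3)·I) g = f
solving from the highest basis element down gives g = -(2/9)x^6 - (427/36)x^4 + (154/9)x^3 - (943/6)x^2 + (1510/9)x - 3730/27
check: U g = (100/3)x^4 - (160/3)x^3 + 467x^2 - (1510/3)x + 3730/9
so U g − (-3)·g = -(2/3)x^6 - (9/4)x^4 - 2x^3 - (9/2)x^2 = f ✓


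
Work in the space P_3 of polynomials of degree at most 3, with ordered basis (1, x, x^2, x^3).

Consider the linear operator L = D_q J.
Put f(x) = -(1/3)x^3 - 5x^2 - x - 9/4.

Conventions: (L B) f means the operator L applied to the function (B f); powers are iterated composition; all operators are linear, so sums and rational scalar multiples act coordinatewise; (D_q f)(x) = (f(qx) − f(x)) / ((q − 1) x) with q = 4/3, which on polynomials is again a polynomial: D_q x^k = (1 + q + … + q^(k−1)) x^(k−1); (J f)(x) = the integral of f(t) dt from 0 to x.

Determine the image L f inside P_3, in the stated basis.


J f = -(1/12)x^4 - (5/3)x^3 - (1/2)x^2 - (9/4)x
D_q J f = -(175/324)x^3 - (185/27)x^2 - (7/6)x - 9/4

the result is g(x) = -(175/324)x^3 - (185/27)x^2 - (7/6)x - 9/4


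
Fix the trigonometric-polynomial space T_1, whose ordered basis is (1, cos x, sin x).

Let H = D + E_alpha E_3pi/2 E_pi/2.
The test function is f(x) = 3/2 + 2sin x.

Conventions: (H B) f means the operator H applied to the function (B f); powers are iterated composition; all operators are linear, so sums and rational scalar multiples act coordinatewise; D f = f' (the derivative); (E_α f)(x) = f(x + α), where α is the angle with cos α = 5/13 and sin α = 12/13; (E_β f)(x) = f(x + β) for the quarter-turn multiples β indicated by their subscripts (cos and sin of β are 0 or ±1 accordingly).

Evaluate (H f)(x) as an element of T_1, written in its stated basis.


the result is g(x) = 3/2 + (50/13)cos x + (10/13)sin x

D f = 2cos x
E_pi/2 f = 3/2 + 2cos x
E_3pi/2 E_pi/2 f = 3/2 + 2sin x
E_alpha E_3pi/2 E_pi/2 f = 3/2 + (24/13)cos x + (10/13)sin x
(D + E_alpha E_3pi/2 E_pi/2) f = 3/2 + (50/13)cos x + (10/13)sin x


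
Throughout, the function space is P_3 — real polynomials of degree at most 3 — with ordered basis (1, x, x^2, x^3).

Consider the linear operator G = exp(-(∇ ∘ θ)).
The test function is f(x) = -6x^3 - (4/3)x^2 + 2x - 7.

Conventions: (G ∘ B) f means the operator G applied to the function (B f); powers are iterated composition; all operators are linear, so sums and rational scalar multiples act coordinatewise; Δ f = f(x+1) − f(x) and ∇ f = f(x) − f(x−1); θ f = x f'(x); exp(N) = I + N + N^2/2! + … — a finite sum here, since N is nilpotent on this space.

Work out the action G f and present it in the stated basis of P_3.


g(x) = -6x^3 + (158/3)x^2 - (464/3)x + 362/3

order-1 term: 54x^2 - (146/3)x + 40/3
order-2 term: -108x + 235/3
order-3 term: 36
the series for exp(-(∇ ∘ θ)) f terminates at order 3
exp(-(∇ ∘ θ)) f = -6x^3 + (158/3)x^2 - (464/3)x + 362/3


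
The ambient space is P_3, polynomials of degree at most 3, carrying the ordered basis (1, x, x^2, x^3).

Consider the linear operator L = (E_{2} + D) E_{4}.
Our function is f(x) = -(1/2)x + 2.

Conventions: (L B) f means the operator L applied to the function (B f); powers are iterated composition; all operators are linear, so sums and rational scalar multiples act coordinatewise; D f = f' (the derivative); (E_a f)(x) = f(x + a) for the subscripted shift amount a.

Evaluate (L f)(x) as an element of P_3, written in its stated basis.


E_{4} f = -(1/2)x
E_{2} E_{4} f = -(1/2)x - 1
D E_{4} f = -1/2
(E_{2} + D) E_{4} f = -(1/2)x - 3/2

the result is g(x) = -(1/2)x - 3/2


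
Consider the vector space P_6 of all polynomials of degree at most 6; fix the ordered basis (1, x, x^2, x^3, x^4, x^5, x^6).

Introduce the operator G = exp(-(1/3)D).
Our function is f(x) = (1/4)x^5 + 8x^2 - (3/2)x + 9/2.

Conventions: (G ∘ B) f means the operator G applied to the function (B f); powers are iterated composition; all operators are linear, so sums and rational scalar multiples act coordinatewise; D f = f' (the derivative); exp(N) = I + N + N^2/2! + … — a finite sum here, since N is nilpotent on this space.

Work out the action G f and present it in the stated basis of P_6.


order-1 term: -(5/12)x^4 - (16/3)x + 1/2
order-2 term: (5/18)x^3 + 8/9
order-3 term: -(5/54)x^2
order-4 term: (5/324)x
order-5 term: -1/972
the series for exp(-(1/3)D) f terminates at order 5
exp(-(1/3)D) f = (1/4)x^5 - (5/12)x^4 + (5/18)x^3 + (427/54)x^2 - (2209/324)x + 5723/972

the image equals g(x) = (1/4)x^5 - (5/12)x^4 + (5/18)x^3 + (427/54)x^2 - (2209/324)x + 5723/972


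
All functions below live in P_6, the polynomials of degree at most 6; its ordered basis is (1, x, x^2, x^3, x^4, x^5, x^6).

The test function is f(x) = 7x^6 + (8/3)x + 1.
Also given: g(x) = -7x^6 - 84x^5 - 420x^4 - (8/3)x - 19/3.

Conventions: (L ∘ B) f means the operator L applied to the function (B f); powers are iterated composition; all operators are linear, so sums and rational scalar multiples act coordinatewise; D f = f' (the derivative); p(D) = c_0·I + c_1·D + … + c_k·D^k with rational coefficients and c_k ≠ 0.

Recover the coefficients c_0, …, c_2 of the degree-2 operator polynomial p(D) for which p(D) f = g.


c_0 = -1, c_1 = -2, c_2 = -2

D^0 f = 7x^6 + (8/3)x + 1
D^1 f = 42x^5 + 8/3
D^2 f = 210x^4
matching coefficients of g against c_0 f + c_1 Df + … from the top degree down determines the c_i
solution: c_0 = -1, c_1 = -2, c_2 = -2


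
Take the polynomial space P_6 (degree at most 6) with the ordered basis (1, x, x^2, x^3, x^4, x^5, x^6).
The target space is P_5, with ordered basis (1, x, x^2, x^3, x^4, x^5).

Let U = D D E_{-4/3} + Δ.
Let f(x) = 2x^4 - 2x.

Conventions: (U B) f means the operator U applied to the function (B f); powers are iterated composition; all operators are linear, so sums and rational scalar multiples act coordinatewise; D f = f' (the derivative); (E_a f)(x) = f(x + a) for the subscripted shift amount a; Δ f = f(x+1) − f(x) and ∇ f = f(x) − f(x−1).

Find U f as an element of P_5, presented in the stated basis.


E_{-4/3} f = 2x^4 - (32/3)x^3 + (64/3)x^2 - (566/27)x + 728/81
D E_{-4/3} f = 8x^3 - 32x^2 + (128/3)x - 566/27
D D E_{-4/3} f = 24x^2 - 64x + 128/3
Δ f = 8x^3 + 12x^2 + 8x
(D D E_{-4/3} + Δ) f = 8x^3 + 36x^2 - 56x + 128/3

the image equals g(x) = 8x^3 + 36x^2 - 56x + 128/3


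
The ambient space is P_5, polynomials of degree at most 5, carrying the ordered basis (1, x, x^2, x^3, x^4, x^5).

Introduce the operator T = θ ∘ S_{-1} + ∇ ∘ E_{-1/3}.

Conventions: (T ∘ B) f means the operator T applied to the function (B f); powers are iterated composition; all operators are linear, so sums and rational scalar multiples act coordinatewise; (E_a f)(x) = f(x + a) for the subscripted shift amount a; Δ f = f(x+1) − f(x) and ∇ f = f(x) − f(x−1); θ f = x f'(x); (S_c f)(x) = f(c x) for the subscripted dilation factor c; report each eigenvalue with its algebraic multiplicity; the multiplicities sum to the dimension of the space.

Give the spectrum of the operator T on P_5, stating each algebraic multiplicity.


image of 1: 0
image of x: -x + 1
image of x^2: 2x^2 + 2x - 5/3
image of x^3: -3x^3 + 3x^2 - 5x + 7/3
image of x^4: 4x^4 + 4x^3 - 10x^2 + (28/3)x - 85/27
image of x^5: -5x^5 + 5x^4 - (50/3)x^3 + (70/3)x^2 - (425/27)x + 341/81
the matrix is upper triangular; its diagonal is (0, -1, 2, -3, 4, -5)
for a triangular matrix the eigenvalues are the diagonal entries, with algebraic multiplicity their repetition count

λ = -5 (multiplicity 1), λ = -3 (multiplicity 1), λ = -1 (multiplicity 1), λ = 0 (multiplicity 1), λ = 2 (multiplicity 1), λ = 4 (multiplicity 1)


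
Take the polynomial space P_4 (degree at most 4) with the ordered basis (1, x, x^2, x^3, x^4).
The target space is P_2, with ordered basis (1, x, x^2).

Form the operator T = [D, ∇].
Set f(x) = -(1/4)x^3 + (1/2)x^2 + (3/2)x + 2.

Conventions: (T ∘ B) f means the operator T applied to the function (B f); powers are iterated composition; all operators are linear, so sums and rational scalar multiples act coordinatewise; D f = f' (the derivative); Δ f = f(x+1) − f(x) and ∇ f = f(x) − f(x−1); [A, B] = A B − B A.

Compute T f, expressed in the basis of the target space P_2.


∇ f = -(3/4)x^2 + (7/4)x + 3/4
D ∇ f = -(3/2)x + 7/4
D f = -(3/4)x^2 + x + 3/2
∇ D f = -(3/2)x + 7/4
[D, ∇] f = 0

g(x) = 0


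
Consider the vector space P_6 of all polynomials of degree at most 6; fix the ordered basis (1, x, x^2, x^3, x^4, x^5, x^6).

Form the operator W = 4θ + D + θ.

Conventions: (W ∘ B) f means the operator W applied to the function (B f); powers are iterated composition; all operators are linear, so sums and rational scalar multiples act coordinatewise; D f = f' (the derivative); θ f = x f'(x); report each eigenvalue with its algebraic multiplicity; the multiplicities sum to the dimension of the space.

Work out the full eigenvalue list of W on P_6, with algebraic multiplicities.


λ = 0 (multiplicity 1), λ = 5 (multiplicity 1), λ = 10 (multiplicity 1), λ = 15 (multiplicity 1), λ = 20 (multiplicity 1), λ = 25 (multiplicity 1), λ = 30 (multiplicity 1)

image of 1: 0
image of x: 5x + 1
image of x^2: 10x^2 + 2x
image of x^3: 15x^3 + 3x^2
image of x^4: 20x^4 + 4x^3
image of x^5: 25x^5 + 5x^4
image of x^6: 30x^6 + 6x^5
the matrix is upper triangular; its diagonal is (0, 5, 10, 15, 20, 25, 30)
for a triangular matrix the eigenvalues are the diagonal entries, with algebraic multiplicity their repetition count


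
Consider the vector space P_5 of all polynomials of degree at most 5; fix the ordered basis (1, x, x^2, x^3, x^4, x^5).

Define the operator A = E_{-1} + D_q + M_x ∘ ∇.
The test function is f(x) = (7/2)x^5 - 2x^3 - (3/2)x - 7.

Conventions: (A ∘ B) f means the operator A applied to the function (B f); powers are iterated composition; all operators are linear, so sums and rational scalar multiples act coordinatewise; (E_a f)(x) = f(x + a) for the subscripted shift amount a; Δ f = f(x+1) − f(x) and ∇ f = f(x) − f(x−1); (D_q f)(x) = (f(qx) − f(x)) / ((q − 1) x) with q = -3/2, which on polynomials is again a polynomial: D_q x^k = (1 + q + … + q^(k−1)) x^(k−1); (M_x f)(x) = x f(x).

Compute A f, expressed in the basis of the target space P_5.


the result is g(x) = 21x^5 - (1295/32)x^4 + 62x^3 - 44x^2 + 10x - 17/2

E_{-1} f = (7/2)x^5 - (35/2)x^4 + 33x^3 - 29x^2 + 10x - 7
D_q f = (385/32)x^4 - (7/2)x^2 - 3/2
∇ f = (35/2)x^4 - 35x^3 + 29x^2 - (23/2)x
M_x ∇ f = (35/2)x^5 - 35x^4 + 29x^3 - (23/2)x^2
(E_{-1} + D_q + M_x ∘ ∇) f = 21x^5 - (1295/32)x^4 + 62x^3 - 44x^2 + 10x - 17/2


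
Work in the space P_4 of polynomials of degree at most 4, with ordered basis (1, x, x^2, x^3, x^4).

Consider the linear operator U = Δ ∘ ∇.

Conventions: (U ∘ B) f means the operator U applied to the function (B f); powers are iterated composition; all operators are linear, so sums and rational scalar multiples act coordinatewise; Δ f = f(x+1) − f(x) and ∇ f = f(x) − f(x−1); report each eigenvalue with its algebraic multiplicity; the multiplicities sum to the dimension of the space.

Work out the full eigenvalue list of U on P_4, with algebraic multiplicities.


λ = 0 (multiplicity 5)

image of 1: 0
image of x: 0
image of x^2: 2
image of x^3: 6x
image of x^4: 12x^2 + 2
the matrix is upper triangular; its diagonal is (0, 0, 0, 0, 0)
for a triangular matrix the eigenvalues are the diagonal entries, with algebraic multiplicity their repetition count


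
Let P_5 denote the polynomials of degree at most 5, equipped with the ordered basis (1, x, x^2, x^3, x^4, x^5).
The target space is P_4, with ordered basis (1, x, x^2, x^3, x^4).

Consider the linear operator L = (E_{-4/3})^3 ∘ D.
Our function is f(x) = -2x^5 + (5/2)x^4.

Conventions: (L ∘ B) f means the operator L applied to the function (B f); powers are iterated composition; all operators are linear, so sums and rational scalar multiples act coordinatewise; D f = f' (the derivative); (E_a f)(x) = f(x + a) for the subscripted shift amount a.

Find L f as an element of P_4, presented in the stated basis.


g(x) = -10x^4 + 170x^3 - 1080x^2 + 3040x - 3200

D f = -10x^4 + 10x^3
E_{-4/3} D f = -10x^4 + (190/3)x^3 - (440/3)x^2 + (4000/27)x - 4480/81
E_{-4/3} E_{-4/3} D f = -10x^4 + (350/3)x^3 - (1520/3)x^2 + (26240/27)x - 56320/81
E_{-4/3} E_{-4/3} E_{-4/3} D f = -10x^4 + 170x^3 - 1080x^2 + 3040x - 3200


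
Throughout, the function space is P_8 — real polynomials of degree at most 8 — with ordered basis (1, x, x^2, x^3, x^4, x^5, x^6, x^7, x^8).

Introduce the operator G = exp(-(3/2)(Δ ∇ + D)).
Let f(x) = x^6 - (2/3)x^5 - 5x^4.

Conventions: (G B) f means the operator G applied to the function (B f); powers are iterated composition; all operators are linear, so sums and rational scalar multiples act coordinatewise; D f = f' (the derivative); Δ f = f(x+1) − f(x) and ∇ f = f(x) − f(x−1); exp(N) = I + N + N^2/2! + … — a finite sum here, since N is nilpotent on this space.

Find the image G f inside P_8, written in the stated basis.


the image equals g(x) = x^6 - (29/3)x^5 - (45/4)x^4 + (475/2)x^3 - (3465/16)x^2 - (10919/16)x + 27861/64

order-1 term: -9x^5 - 40x^4 + 50x^3 + 45x^2 + 10x + 12
order-2 term: (135/4)x^4 + 255x^3 + (495/2)x^2 - 225x - 15
order-3 term: -(135/2)x^3 - 585x^2 - (2025/2)x - 675/4
order-4 term: (1215/16)x^2 + (4725/8)x + 13095/16
order-5 term: -(729/16)x - 891/4
order-6 term: 729/64
the series for exp(-(3/2)(Δ ∇ + D)) f terminates at order 6
exp(-(3/2)(Δ ∇ + D)) f = x^6 - (29/3)x^5 - (45/4)x^4 + (475/2)x^3 - (3465/16)x^2 - (10919/16)x + 27861/64


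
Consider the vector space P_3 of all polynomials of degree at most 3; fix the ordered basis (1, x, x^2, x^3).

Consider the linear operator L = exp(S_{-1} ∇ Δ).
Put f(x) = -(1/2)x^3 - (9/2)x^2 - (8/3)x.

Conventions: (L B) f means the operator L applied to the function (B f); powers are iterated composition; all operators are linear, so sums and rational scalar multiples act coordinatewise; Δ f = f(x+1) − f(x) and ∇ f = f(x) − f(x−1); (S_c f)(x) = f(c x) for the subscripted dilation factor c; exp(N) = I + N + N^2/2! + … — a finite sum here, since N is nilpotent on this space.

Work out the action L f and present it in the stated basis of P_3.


the image equals g(x) = -(1/2)x^3 - (9/2)x^2 + (1/3)x - 9

order-1 term: 3x - 9
the series for exp(S_{-1} ∇ Δ) f terminates at order 1
exp(S_{-1} ∇ Δ) f = -(1/2)x^3 - (9/2)x^2 + (1/3)x - 9


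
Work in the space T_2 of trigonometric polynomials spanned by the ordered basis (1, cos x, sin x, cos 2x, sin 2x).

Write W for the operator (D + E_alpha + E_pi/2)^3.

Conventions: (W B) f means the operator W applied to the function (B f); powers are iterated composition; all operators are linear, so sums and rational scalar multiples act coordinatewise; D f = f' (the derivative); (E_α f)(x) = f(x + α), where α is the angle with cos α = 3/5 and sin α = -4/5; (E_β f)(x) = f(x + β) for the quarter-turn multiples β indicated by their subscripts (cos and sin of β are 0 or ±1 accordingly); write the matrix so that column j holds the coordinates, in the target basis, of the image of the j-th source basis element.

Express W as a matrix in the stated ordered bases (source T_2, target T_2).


the matrix is [[8, 0, 0, 0, 0]; [0, -297/125, -54/125, 0, 0]; [0, 54/125, -297/125, 0, 0]; [0, 0, 0, 32128/15625, 62296/15625]; [0, 0, 0, -62296/15625, 32128/15625]] (rows listed top to bottom)

image of 1: 8
image of cos x: -(297/125)cos x + (54/125)sin x
image of sin x: -(54/125)cos x - (297/125)sin x
image of cos 2x: (32128/15625)cos 2x - (62296/15625)sin 2x
image of sin 2x: (62296/15625)cos 2x + (32128/15625)sin 2x
each image's coordinates form column j of the matrix


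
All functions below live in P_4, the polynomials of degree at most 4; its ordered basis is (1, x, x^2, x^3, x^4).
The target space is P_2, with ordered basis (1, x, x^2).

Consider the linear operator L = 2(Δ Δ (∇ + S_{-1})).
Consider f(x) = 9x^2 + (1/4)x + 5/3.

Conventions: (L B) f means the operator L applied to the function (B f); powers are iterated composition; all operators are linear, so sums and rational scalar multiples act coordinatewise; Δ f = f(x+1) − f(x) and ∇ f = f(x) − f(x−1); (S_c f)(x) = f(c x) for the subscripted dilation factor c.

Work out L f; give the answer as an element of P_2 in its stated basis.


∇ f = 18x - 35/4
S_{-1} f = 9x^2 - (1/4)x + 5/3
(∇ + S_{-1}) f = 9x^2 + (71/4)x - 85/12
Δ (∇ + S_{-1}) f = 18x + 107/4
Δ Δ (∇ + S_{-1}) f = 18
(2(Δ Δ (∇ + S_{-1}))) f = 36

the image equals g(x) = 36


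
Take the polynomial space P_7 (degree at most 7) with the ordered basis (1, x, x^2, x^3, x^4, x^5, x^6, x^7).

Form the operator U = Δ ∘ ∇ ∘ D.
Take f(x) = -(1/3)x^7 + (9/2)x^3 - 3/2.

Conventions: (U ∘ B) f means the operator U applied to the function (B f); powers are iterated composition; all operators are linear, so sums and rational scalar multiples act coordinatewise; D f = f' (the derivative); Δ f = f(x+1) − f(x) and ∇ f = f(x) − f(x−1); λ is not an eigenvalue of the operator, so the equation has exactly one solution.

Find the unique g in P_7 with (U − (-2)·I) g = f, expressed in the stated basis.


g(x) = -(1/6)x^7 + (35/2)x^4 + (9/4)x^3 + (35/2)x^2 - 210x - 19/3

write g with unknown coordinates in the stated basis and equate coefficients in (U − (-2)·I) g = f
solving from the highest basis element down gives g = -(1/6)x^7 + (35/2)x^4 + (9/4)x^3 + (35/2)x^2 - 210x - 19/3
check: U g = -35x^4 - 35x^2 + 420x + 67/6
so U g − (-2)·g = -(1/3)x^7 + (9/2)x^3 - 3/2 = f ✓


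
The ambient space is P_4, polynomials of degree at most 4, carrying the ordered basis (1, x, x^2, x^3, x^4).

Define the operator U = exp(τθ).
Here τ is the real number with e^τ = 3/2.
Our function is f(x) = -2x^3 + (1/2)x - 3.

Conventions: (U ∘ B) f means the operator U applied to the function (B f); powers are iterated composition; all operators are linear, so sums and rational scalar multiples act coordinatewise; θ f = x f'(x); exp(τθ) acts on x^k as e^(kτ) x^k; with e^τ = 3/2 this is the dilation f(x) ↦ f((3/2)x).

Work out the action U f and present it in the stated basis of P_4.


g(x) = -(27/4)x^3 + (3/4)x - 3

exp(τθ) x^k = e^(kτ) x^k; with e^τ = 3/2 this sends x^k to (3/2)^k x^k
x ↦ 3/2 x
x^3 ↦ 27/8 x^3
applying this coordinatewise to f: exp(τθ) f = -(27/4)x^3 + (3/4)x - 3


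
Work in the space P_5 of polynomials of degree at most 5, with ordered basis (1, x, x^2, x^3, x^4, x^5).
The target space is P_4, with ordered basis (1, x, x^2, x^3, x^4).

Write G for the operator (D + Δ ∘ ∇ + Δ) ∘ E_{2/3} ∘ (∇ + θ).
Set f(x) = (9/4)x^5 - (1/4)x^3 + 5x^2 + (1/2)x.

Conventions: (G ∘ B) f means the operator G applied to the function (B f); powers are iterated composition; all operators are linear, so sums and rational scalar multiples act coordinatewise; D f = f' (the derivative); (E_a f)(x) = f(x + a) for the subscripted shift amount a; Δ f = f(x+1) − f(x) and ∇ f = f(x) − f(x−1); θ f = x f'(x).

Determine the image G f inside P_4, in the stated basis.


∇ f = (45/4)x^4 - (45/2)x^3 + (87/4)x^2 - (1/2)x - 5/2
θ f = (45/4)x^5 - (3/4)x^3 + 10x^2 + (1/2)x
(∇ + θ) f = (45/4)x^5 + (45/4)x^4 - (93/4)x^3 + (127/4)x^2 - 5/2
E_{2/3} (∇ + θ) f = (45/4)x^5 + (195/4)x^4 + (227/4)x^3 + (583/12)x^2 + (322/9)x + 455/54
D E_{2/3} (∇ + θ) f = (225/4)x^4 + 195x^3 + (681/4)x^2 + (583/6)x + 322/9
∇ E_{2/3} (∇ + θ) f = (225/4)x^4 + (165/2)x^3 - (39/4)x^2 + (197/3)x + 58/9
Δ ∇ E_{2/3} (∇ + θ) f = 225x^3 + 585x^2 + 453x + 584/3
Δ E_{2/3} (∇ + θ) f = (225/4)x^4 + (615/2)x^3 + (2301/4)x^2 + (1556/3)x + 1810/9
(D + Δ ∘ ∇ + Δ) E_{2/3} (∇ + θ) f = (225/2)x^4 + (1455/2)x^3 + (2661/2)x^2 + (6413/6)x + 3884/9

the result is g(x) = (225/2)x^4 + (1455/2)x^3 + (2661/2)x^2 + (6413/6)x + 3884/9


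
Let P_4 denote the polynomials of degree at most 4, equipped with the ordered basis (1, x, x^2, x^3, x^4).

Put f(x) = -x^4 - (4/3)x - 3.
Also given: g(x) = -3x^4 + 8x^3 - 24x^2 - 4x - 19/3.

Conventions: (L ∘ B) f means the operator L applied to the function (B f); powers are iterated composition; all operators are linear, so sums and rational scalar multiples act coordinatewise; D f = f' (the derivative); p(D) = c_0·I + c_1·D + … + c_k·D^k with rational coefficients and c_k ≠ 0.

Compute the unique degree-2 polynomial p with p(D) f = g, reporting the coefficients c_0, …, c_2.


D^0 f = -x^4 - (4/3)x - 3
D^1 f = -4x^3 - 4/3
D^2 f = -12x^2
matching coefficients of g against c_0 f + c_1 Df + … from the top degree down determines the c_i
solution: c_0 = 3, c_1 = -2, c_2 = 2

p(D) = 3·I − 2·D + 2·D^2, i.e. c_0 = 3, c_1 = -2, c_2 = 2


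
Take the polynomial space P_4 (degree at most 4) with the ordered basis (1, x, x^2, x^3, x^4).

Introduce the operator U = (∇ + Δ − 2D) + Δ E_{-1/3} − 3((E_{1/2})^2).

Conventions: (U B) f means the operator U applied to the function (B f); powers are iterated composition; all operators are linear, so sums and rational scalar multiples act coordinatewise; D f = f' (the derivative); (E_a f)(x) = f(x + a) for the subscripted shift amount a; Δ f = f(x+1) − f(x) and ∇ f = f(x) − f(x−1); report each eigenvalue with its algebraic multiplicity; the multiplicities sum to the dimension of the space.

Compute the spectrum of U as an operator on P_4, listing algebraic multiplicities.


λ = -3 (multiplicity 5)

image of 1: -3
image of x: -3x - 2
image of x^2: -3x^2 - 4x - 8/3
image of x^3: -3x^3 - 6x^2 - 8x - 2/3
image of x^4: -3x^4 - 8x^3 - 16x^2 - (8/3)x - 76/27
the matrix is upper triangular; its diagonal is (-3, -3, -3, -3, -3)
for a triangular matrix the eigenvalues are the diagonal entries, with algebraic multiplicity their repetition count


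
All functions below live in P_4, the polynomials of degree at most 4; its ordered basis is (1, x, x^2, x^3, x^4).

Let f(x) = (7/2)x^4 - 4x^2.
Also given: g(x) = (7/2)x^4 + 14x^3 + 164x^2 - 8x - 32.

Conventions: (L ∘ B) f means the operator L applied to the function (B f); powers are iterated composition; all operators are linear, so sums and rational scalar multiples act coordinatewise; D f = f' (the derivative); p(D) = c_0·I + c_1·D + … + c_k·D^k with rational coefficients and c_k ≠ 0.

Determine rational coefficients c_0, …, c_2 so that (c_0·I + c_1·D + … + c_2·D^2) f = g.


D^0 f = (7/2)x^4 - 4x^2
D^1 f = 14x^3 - 8x
D^2 f = 42x^2 - 8
matching coefficients of g against c_0 f + c_1 Df + … from the top degree down determines the c_i
solution: c_0 = 1, c_1 = 1, c_2 = 4

c_0 = 1, c_1 = 1, c_2 = 4
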